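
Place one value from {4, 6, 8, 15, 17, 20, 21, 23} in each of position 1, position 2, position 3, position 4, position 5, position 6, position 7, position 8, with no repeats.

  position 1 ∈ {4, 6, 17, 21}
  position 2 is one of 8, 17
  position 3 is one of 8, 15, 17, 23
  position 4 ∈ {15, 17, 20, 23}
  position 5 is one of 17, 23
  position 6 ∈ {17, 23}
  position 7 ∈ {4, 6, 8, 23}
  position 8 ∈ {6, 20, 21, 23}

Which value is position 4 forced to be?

position 5 and position 6 share exactly the 2 values {17, 23}; by pigeonhole those values go to them, so strike 17, 23 from position 1, position 2, position 3, position 4, position 7, position 8.
position 2 must be 8 (only option left). So position 3, position 7 can't be 8.
position 3's domain is down to {15}, so position 3 = 15. Remove 15 from position 4.
So position 4 = 20.

20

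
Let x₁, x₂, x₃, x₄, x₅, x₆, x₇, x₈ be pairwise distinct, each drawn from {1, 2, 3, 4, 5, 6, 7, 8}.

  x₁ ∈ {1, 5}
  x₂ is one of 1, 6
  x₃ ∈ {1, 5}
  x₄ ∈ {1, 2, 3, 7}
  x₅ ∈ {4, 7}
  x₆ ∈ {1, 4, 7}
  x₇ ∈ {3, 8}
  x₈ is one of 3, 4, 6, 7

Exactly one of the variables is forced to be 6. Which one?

Among the 8 variables, 2 fits only x₄ (and all 8 values in {1, 2, 3, 4, 5, 6, 7, 8} must be used), so x₄ = 2.
Among the 7 still-open variables, 8 fits only x₇ (and all 7 values in {1, 3, 4, 5, 6, 7, 8} must be used), so x₇ = 8.
Among the 6 still-open variables, 3 fits only x₈ (and all 6 values in {1, 3, 4, 5, 6, 7} must be used), so x₈ = 3.
The 5 still-open variables draw from only 5 values {1, 4, 5, 6, 7}, so each is used; only x₂ can be 6, hence x₂ = 6.

x₂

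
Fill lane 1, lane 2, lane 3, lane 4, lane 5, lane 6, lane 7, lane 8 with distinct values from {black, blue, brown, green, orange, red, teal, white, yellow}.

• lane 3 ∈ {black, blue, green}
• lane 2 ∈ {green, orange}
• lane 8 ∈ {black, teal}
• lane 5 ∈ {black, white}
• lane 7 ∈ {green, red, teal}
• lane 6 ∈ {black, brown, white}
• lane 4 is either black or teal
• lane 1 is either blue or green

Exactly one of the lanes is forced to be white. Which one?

lane 5

Among the 8 variables, brown fits only lane 6 (and all 8 values in {black, blue, brown, green, orange, red, teal, white} must be used), so lane 6 = brown.
The 7 still-open variables together cover exactly {black, blue, green, orange, red, teal, white} — 7 values for 7 variables — and orange appears only in lane 2's list, so lane 2 = orange.
Among the 6 still-open variables, red fits only lane 7 (and all 6 values in {black, blue, green, red, teal, white} must be used), so lane 7 = red.
Among the 5 still-open variables, white fits only lane 5 (and all 5 values in {black, blue, green, teal, white} must be used), so lane 5 = white.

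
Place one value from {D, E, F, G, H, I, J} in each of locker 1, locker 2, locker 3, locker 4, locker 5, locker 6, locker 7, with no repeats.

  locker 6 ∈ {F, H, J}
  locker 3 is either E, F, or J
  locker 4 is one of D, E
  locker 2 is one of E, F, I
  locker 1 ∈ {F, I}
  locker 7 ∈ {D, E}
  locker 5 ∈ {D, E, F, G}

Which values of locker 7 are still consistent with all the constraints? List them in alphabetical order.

Among the 7 variables, G fits only locker 5 (and all 7 values in {D, E, F, G, H, I, J} must be used), so locker 5 = G.
The 6 still-open variables together cover exactly {D, E, F, H, I, J} — 6 values for 6 variables — and H appears only in locker 6's list, so locker 6 = H.
Among the 5 still-open variables, J fits only locker 3 (and all 5 values in {D, E, F, I, J} must be used), so locker 3 = J.
locker 4 and locker 7 between them cover only {D, E} — a naked pair. Remove those values from locker 2.
No further eliminations apply; locker 7 can still be any of D, E.

D, E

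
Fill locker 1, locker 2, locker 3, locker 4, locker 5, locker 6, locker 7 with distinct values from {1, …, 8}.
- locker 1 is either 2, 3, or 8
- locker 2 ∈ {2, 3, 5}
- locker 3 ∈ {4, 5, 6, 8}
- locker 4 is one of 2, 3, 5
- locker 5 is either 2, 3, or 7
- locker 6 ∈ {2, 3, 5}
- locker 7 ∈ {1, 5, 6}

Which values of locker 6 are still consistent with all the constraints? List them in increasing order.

2, 3, 5

The 3 variables locker 2, locker 4, locker 6 are confined to {2, 3, 5}, which locks those values in; drop them from locker 1, locker 3, locker 5, locker 7.
That leaves locker 1 = 8. Remove 8 from locker 3.
That leaves locker 5 = 7.
No further eliminations apply; locker 6 can still be any of 2, 3, 5.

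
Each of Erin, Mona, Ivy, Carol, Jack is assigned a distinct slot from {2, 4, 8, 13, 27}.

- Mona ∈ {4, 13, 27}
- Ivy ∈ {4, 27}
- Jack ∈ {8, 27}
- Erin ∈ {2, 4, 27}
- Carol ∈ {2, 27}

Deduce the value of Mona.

The 5 variables draw from only 5 values {2, 4, 8, 13, 27}, so each is used; only Jack can be 8, hence Jack = 8.
The 4 still-open variables draw from only 4 values {2, 4, 13, 27}, so each is used; only Mona can be 13, hence Mona = 13.

13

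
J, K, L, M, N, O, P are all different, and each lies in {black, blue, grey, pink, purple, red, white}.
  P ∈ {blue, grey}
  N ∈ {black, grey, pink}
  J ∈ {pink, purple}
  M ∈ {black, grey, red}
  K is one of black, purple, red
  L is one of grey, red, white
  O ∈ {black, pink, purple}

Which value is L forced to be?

white

The 7 variables together cover exactly {black, blue, grey, pink, purple, red, white} — 7 values for 7 variables — and blue appears only in P's list, so P = blue.
The 6 still-open variables draw from only 6 values {black, grey, pink, purple, red, white}, so each is used; only L can be white, hence L = white.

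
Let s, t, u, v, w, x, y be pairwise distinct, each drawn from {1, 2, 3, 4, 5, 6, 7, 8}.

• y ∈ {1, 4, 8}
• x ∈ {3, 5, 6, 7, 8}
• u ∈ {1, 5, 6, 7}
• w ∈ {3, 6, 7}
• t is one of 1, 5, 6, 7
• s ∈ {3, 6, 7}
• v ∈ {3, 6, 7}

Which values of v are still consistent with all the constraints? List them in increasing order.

Among the 7 variables, 4 fits only y (and all 7 values in {1, 3, 4, 5, 6, 7, 8} must be used), so y = 4.
The 6 still-open variables together cover exactly {1, 3, 5, 6, 7, 8} — 6 values for 6 variables — and 8 appears only in x's list, so x = 8.
s, v, w between them cover only {3, 6, 7} — a naked triple. Remove those values from t, u.
No further eliminations apply; v can still be any of 3, 6, 7.

3, 6, 7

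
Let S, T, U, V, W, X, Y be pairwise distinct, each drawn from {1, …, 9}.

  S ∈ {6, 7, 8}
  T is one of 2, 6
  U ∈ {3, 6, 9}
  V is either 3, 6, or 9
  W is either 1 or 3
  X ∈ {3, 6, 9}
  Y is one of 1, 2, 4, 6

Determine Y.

U, V, X between them cover only {3, 6, 9} — a naked triple. Remove those values from S, T, W, Y.
T's domain is down to {2}, so T = 2. Remove 2 from Y.
W's domain is down to {1}, so W = 1. Strike 1 from Y.
So Y = 4.

4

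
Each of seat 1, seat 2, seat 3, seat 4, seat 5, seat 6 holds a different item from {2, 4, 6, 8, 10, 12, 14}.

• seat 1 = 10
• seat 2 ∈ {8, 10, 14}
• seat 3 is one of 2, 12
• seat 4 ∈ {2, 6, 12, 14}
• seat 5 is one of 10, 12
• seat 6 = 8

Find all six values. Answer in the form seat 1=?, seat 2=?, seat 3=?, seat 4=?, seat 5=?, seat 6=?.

seat 1 must be 10 (only option left). Eliminate 10 elsewhere: seat 2, seat 5.
seat 5 has just one choice, so seat 5 = 12. Eliminate 12 elsewhere: seat 3, seat 4.
seat 6 has just one choice, so seat 6 = 8. Eliminate 8 elsewhere: seat 2.
seat 2 has just one choice, so seat 2 = 14. Strike 14 from seat 4.
seat 3 must be 2 (only option left). Remove 2 from seat 4.
seat 4 must be 6 (only option left).

seat 1=10, seat 2=14, seat 3=2, seat 4=6, seat 5=12, seat 6=8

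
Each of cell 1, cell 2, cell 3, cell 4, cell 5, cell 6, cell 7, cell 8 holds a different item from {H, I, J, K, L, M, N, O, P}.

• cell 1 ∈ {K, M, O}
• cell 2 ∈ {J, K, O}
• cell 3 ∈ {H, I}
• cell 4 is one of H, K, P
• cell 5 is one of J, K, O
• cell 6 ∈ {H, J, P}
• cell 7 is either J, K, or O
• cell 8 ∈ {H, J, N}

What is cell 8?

N

The 8 variables draw from only 8 values {H, I, J, K, M, N, O, P}, so each is used; only cell 3 can be I, hence cell 3 = I.
The 7 still-open variables draw from only 7 values {H, J, K, M, N, O, P}, so each is used; only cell 1 can be M, hence cell 1 = M.
Among the 6 still-open variables, N fits only cell 8 (and all 6 values in {H, J, K, N, O, P} must be used), so cell 8 = N.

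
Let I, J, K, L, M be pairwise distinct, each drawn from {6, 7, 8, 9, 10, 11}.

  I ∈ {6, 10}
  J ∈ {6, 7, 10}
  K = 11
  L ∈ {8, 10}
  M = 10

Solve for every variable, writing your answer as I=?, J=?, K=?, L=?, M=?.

I=6, J=7, K=11, L=8, M=10

K must be 11 (only option left).
M has just one choice, so M = 10. Strike 10 from I, J, L.
That leaves I = 6. Eliminate 6 elsewhere: J.
J must be 7 (only option left).
L must be 8 (only option left).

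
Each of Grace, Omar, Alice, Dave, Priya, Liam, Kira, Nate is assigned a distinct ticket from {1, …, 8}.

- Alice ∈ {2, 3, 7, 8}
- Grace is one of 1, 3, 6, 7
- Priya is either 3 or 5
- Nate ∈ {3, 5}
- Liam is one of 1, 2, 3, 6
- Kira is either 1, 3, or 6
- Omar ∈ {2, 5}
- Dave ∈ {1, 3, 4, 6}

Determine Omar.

The 8 variables together cover exactly {1, 2, 3, 4, 5, 6, 7, 8} — 8 values for 8 variables — and 4 appears only in Dave's list, so Dave = 4.
The 7 still-open variables draw from only 7 values {1, 2, 3, 5, 6, 7, 8}, so each is used; only Alice can be 8, hence Alice = 8.
The 6 still-open variables together cover exactly {1, 2, 3, 5, 6, 7} — 6 values for 6 variables — and 7 appears only in Grace's list, so Grace = 7.
The 2 variables Priya and Nate are confined to {3, 5}, which locks those values in; drop them from Omar, Liam, Kira.
So Omar = 2.

2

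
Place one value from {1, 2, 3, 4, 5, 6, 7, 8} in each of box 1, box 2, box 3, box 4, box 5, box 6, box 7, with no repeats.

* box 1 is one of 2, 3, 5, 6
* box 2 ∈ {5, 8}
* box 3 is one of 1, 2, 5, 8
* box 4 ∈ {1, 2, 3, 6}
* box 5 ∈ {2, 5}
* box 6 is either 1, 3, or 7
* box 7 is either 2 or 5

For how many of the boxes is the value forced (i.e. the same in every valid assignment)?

3

Among the 7 variables, 7 fits only box 6 (and all 7 values in {1, 2, 3, 5, 6, 7, 8} must be used), so box 6 = 7.
box 5 and box 7 share exactly the 2 values {2, 5}; by pigeonhole those values go to them, so strike 2, 5 from box 1, box 2, box 3, box 4.
box 2 has just one choice, so box 2 = 8. So box 3 can't be 8.
box 3 has just one choice, so box 3 = 1. Remove 1 from box 4.
Determined: box 2=8, box 3=1, box 6=7. The other boxes each still have more than one consistent value. That makes 3.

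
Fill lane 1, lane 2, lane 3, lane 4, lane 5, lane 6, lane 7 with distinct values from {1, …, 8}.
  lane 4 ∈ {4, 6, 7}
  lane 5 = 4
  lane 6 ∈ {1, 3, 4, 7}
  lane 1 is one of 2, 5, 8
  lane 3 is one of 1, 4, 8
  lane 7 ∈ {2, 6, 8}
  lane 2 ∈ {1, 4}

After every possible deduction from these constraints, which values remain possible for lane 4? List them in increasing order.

6, 7

lane 5's domain is down to {4}, so lane 5 = 4. So lane 2, lane 3, lane 4, lane 6 can't be 4.
That leaves lane 2 = 1. So lane 3, lane 6 can't be 1.
lane 3 must be 8 (only option left). Strike 8 from lane 1, lane 7.
No further eliminations apply; lane 4 can still be any of 6, 7.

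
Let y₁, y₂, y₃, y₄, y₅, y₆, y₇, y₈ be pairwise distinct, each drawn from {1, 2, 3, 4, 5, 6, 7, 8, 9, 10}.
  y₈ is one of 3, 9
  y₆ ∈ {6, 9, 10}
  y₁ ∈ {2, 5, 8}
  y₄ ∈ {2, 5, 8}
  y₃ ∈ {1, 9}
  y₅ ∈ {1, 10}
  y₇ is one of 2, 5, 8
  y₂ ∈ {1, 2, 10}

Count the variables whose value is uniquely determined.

3

The 8 variables draw from only 8 values {1, 2, 3, 5, 6, 8, 9, 10}, so each is used; only y₈ can be 3, hence y₈ = 3.
Among the 7 still-open variables, 6 fits only y₆ (and all 7 values in {1, 2, 5, 6, 8, 9, 10} must be used), so y₆ = 6.
The 6 still-open variables draw from only 6 values {1, 2, 5, 8, 9, 10}, so each is used; only y₃ can be 9, hence y₃ = 9.
The 3 variables y₁, y₄, y₇ are confined to {2, 5, 8}, which locks those values in; drop them from y₂.
Determined: y₃=9, y₆=6, y₈=3. The other variables each still have more than one consistent value. That makes 3.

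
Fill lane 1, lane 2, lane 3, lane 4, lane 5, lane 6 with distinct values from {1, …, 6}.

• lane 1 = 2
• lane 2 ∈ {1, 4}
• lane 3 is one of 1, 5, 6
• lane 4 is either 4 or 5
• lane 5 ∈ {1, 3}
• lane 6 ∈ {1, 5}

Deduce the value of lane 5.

3

lane 1 has just one choice, so lane 1 = 2.
Among the 5 still-open variables, 3 fits only lane 5 (and all 5 values in {1, 3, 4, 5, 6} must be used), so lane 5 = 3.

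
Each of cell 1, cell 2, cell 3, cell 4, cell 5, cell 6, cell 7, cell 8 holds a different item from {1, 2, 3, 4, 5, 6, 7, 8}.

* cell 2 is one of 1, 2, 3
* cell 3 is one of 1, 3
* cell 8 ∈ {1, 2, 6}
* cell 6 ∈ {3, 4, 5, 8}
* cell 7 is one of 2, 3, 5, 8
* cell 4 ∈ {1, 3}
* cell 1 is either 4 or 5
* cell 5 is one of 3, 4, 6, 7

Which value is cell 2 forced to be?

Among the 8 variables, 7 fits only cell 5 (and all 8 values in {1, 2, 3, 4, 5, 6, 7, 8} must be used), so cell 5 = 7.
The 7 still-open variables together cover exactly {1, 2, 3, 4, 5, 6, 8} — 7 values for 7 variables — and 6 appears only in cell 8's list, so cell 8 = 6.
cell 3 and cell 4 share exactly the 2 values {1, 3}; by pigeonhole those values go to them, so strike 1, 3 from cell 2, cell 6, cell 7.
So cell 2 = 2.

2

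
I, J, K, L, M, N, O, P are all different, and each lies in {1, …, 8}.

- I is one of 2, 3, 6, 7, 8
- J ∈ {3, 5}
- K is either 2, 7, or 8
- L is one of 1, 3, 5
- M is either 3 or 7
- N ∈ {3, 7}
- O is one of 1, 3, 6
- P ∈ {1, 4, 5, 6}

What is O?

The 8 variables draw from only 8 values {1, 2, 3, 4, 5, 6, 7, 8}, so each is used; only P can be 4, hence P = 4.
M and N share exactly the 2 values {3, 7}; by pigeonhole those values go to them, so strike 3, 7 from I, J, K, L, O.
J has just one choice, so J = 5. Eliminate 5 elsewhere: L.
L must be 1 (only option left). Remove 1 from O.
So O = 6.

6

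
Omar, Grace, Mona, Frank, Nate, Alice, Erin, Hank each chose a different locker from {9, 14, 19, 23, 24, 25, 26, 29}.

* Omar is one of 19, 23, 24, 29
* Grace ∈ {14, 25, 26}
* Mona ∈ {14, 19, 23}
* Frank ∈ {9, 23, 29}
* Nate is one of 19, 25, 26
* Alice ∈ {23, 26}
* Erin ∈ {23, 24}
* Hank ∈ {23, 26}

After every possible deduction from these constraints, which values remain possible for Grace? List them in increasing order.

The 8 variables together cover exactly {9, 14, 19, 23, 24, 25, 26, 29} — 8 values for 8 variables — and 9 appears only in Frank's list, so Frank = 9.
Among the 7 still-open variables, 29 fits only Omar (and all 7 values in {14, 19, 23, 24, 25, 26, 29} must be used), so Omar = 29.
The 6 still-open variables together cover exactly {14, 19, 23, 24, 25, 26} — 6 values for 6 variables — and 24 appears only in Erin's list, so Erin = 24.
Alice and Hank between them cover only {23, 26} — a naked pair. Remove those values from Grace, Mona, Nate.
No further eliminations apply; Grace can still be any of 14, 25.

14, 25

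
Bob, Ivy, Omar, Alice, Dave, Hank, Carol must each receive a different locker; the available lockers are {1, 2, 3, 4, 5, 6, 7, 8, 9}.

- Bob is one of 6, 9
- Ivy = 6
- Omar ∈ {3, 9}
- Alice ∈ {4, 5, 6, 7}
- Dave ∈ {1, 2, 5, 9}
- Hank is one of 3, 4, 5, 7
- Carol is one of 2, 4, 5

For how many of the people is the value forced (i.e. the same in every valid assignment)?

Ivy's domain is down to {6}, so Ivy = 6. So Bob, Alice can't be 6.
Bob must be 9 (only option left). So Omar, Dave can't be 9.
Omar has just one choice, so Omar = 3. Eliminate 3 elsewhere: Hank.
Determined: Bob=9, Ivy=6, Omar=3. The other people each still have more than one consistent value. That makes 3.

3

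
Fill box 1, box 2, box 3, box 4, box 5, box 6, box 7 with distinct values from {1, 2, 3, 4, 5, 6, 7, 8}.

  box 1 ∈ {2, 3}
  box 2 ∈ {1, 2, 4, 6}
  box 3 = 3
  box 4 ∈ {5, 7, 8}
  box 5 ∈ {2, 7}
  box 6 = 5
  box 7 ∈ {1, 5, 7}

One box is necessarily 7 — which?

box 5

box 3's domain is down to {3}, so box 3 = 3. Strike 3 from box 1.
box 6 must be 5 (only option left). Eliminate 5 elsewhere: box 4, box 7.
That leaves box 1 = 2. Strike 2 from box 2, box 5.
So 7 goes to box 5.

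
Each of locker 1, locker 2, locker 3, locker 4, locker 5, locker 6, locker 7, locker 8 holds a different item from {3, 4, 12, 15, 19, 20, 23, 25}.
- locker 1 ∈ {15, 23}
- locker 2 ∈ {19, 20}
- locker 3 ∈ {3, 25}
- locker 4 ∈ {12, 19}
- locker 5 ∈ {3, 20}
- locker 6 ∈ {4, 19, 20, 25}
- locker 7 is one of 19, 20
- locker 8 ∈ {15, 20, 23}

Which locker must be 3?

locker 5

The 8 variables draw from only 8 values {3, 4, 12, 15, 19, 20, 23, 25}, so each is used; only locker 6 can be 4, hence locker 6 = 4.
The 7 still-open variables together cover exactly {3, 12, 15, 19, 20, 23, 25} — 7 values for 7 variables — and 12 appears only in locker 4's list, so locker 4 = 12.
The 6 still-open variables together cover exactly {3, 15, 19, 20, 23, 25} — 6 values for 6 variables — and 25 appears only in locker 3's list, so locker 3 = 25.
The 5 still-open variables draw from only 5 values {3, 15, 19, 20, 23}, so each is used; only locker 5 can be 3, hence locker 5 = 3.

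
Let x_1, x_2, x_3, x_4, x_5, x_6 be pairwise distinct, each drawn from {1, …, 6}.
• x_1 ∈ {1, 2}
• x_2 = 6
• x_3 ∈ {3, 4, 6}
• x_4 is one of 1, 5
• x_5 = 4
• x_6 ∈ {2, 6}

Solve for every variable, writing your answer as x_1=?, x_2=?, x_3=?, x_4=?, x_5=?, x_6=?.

x_2 must be 6 (only option left). Strike 6 from x_3, x_6.
x_5's domain is down to {4}, so x_5 = 4. Eliminate 4 elsewhere: x_3.
That leaves x_6 = 2. Remove 2 from x_1.
x_1 must be 1 (only option left). Eliminate 1 elsewhere: x_4.
x_3 must be 3 (only option left).
x_4 has just one choice, so x_4 = 5.

x_1=1, x_2=6, x_3=3, x_4=5, x_5=4, x_6=2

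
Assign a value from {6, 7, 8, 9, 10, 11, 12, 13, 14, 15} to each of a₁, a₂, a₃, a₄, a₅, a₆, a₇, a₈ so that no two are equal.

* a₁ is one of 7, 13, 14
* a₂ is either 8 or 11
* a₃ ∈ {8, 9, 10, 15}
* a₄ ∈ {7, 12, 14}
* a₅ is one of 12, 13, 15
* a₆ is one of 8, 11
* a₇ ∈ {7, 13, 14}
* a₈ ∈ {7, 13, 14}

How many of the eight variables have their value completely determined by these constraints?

2

The 2 variables a₂ and a₆ are confined to {8, 11}, which locks those values in; drop them from a₃.
The 3 variables a₁, a₇, a₈ are confined to {7, 13, 14}, which locks those values in; drop them from a₄, a₅.
That leaves a₄ = 12. Eliminate 12 elsewhere: a₅.
a₅ must be 15 (only option left). So a₃ can't be 15.
Determined: a₄=12, a₅=15. The other variables each still have more than one consistent value. That makes 2.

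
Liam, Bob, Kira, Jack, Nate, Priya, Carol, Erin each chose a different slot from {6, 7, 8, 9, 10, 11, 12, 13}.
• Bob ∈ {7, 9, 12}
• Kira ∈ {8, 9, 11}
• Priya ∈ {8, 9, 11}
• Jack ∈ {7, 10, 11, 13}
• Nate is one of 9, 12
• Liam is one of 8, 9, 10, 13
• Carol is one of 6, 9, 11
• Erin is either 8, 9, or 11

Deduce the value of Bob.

7

The 8 variables draw from only 8 values {6, 7, 8, 9, 10, 11, 12, 13}, so each is used; only Carol can be 6, hence Carol = 6.
Kira, Priya, Erin between them cover only {8, 9, 11} — a naked triple. Remove those values from Liam, Bob, Jack, Nate.
Nate's domain is down to {12}, so Nate = 12. Eliminate 12 elsewhere: Bob.
So Bob = 7.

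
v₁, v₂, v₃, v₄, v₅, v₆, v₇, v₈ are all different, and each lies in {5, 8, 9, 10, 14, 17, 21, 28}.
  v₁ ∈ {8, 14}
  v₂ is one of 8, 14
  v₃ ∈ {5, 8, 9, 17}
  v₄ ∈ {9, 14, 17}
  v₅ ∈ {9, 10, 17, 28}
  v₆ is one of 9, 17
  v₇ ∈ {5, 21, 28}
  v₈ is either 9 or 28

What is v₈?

Among the 8 variables, 10 fits only v₅ (and all 8 values in {5, 8, 9, 10, 14, 17, 21, 28} must be used), so v₅ = 10.
The 7 still-open variables draw from only 7 values {5, 8, 9, 14, 17, 21, 28}, so each is used; only v₇ can be 21, hence v₇ = 21.
The 6 still-open variables draw from only 6 values {5, 8, 9, 14, 17, 28}, so each is used; only v₃ can be 5, hence v₃ = 5.
The 5 still-open variables together cover exactly {8, 9, 14, 17, 28} — 5 values for 5 variables — and 28 appears only in v₈'s list, so v₈ = 28.

28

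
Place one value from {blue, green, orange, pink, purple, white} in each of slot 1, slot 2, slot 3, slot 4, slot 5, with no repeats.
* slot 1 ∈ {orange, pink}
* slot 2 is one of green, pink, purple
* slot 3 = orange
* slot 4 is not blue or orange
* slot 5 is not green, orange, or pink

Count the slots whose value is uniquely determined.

2

slot 3 must be orange (only option left). So slot 1 can't be orange.
slot 1 has just one choice, so slot 1 = pink. Strike pink from slot 2, slot 4.
Determined: slot 1=pink, slot 3=orange. The other slots each still have more than one consistent value. That makes 2.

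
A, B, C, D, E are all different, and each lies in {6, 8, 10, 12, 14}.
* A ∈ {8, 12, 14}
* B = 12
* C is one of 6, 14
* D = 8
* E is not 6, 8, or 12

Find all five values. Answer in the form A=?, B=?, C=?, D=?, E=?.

A=14, B=12, C=6, D=8, E=10

B's domain is down to {12}, so B = 12. Strike 12 from A.
That leaves D = 8. Eliminate 8 elsewhere: A.
That leaves A = 14. Strike 14 from C, E.
C has just one choice, so C = 6.
E has just one choice, so E = 10.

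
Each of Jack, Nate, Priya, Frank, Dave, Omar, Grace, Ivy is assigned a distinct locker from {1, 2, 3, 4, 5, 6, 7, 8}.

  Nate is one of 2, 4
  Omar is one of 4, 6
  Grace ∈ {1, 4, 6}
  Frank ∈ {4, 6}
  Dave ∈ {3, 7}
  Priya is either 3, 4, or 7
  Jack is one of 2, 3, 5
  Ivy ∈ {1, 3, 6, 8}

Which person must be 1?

Grace

The 8 variables together cover exactly {1, 2, 3, 4, 5, 6, 7, 8} — 8 values for 8 variables — and 5 appears only in Jack's list, so Jack = 5.
The 7 still-open variables draw from only 7 values {1, 2, 3, 4, 6, 7, 8}, so each is used; only Nate can be 2, hence Nate = 2.
Among the 6 still-open variables, 8 fits only Ivy (and all 6 values in {1, 3, 4, 6, 7, 8} must be used), so Ivy = 8.
The 5 still-open variables together cover exactly {1, 3, 4, 6, 7} — 5 values for 5 variables — and 1 appears only in Grace's list, so Grace = 1.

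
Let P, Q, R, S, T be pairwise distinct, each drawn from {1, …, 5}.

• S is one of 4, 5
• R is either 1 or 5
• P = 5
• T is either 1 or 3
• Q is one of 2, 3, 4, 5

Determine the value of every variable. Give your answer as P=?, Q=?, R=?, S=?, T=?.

P=5, Q=2, R=1, S=4, T=3

P must be 5 (only option left). Eliminate 5 elsewhere: Q, R, S.
That leaves R = 1. Strike 1 from T.
S must be 4 (only option left). Eliminate 4 elsewhere: Q.
T has just one choice, so T = 3. Eliminate 3 elsewhere: Q.
That leaves Q = 2.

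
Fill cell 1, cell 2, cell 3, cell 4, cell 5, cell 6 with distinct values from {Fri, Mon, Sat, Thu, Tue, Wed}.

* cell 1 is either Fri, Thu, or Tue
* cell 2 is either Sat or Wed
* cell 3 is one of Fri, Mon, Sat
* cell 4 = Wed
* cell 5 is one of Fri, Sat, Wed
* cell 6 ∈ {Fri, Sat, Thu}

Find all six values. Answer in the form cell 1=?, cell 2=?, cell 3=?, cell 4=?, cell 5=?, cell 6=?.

cell 1=Tue, cell 2=Sat, cell 3=Mon, cell 4=Wed, cell 5=Fri, cell 6=Thu

cell 4 must be Wed (only option left). Remove Wed from cell 2, cell 5.
cell 2 must be Sat (only option left). Remove Sat from cell 3, cell 5, cell 6.
That leaves cell 5 = Fri. Strike Fri from cell 1, cell 3, cell 6.
That leaves cell 6 = Thu. So cell 1 can't be Thu.
cell 1 must be Tue (only option left).
That leaves cell 3 = Mon.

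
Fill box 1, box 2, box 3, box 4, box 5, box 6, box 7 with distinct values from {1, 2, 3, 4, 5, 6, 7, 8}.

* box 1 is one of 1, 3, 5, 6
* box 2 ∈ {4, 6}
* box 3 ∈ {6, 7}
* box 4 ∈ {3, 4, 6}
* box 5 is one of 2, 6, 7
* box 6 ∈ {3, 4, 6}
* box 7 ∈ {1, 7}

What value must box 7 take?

The 7 variables together cover exactly {1, 2, 3, 4, 5, 6, 7} — 7 values for 7 variables — and 2 appears only in box 5's list, so box 5 = 2.
The 6 still-open variables together cover exactly {1, 3, 4, 5, 6, 7} — 6 values for 6 variables — and 5 appears only in box 1's list, so box 1 = 5.
Among the 5 still-open variables, 1 fits only box 7 (and all 5 values in {1, 3, 4, 6, 7} must be used), so box 7 = 1.

1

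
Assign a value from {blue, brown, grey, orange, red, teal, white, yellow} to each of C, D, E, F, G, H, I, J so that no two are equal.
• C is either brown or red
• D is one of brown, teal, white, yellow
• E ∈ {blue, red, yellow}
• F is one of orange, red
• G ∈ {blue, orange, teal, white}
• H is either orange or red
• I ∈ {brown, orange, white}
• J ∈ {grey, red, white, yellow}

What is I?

white

The 8 variables together cover exactly {blue, brown, grey, orange, red, teal, white, yellow} — 8 values for 8 variables — and grey appears only in J's list, so J = grey.
F and H share exactly the 2 values {orange, red}; by pigeonhole those values go to them, so strike orange, red from C, E, G, I.
C's domain is down to {brown}, so C = brown. So D, I can't be brown.
So I = white.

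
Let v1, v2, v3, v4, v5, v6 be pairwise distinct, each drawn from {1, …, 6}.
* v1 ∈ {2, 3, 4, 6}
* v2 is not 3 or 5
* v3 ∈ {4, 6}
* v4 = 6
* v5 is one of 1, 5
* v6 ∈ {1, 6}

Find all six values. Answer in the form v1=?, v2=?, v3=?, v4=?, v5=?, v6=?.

v1=3, v2=2, v3=4, v4=6, v5=5, v6=1

v4 has just one choice, so v4 = 6. So v1, v2, v3, v6 can't be 6.
v6 has just one choice, so v6 = 1. Eliminate 1 elsewhere: v2, v5.
That leaves v3 = 4. So v1, v2 can't be 4.
v5 must be 5 (only option left).
That leaves v2 = 2. Eliminate 2 elsewhere: v1.
v1's domain is down to {3}, so v1 = 3.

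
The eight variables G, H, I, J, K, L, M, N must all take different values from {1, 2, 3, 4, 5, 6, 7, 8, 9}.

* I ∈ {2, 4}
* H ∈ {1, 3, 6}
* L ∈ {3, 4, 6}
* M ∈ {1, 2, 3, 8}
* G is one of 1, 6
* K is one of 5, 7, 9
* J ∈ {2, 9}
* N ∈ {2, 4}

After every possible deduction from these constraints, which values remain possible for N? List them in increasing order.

2, 4

I and N share exactly the 2 values {2, 4}; by pigeonhole those values go to them, so strike 2, 4 from J, L, M.
J must be 9 (only option left). Strike 9 from K.
The 3 variables G, H, L are confined to {1, 3, 6}, which locks those values in; drop them from M.
M must be 8 (only option left).
No further eliminations apply; N can still be any of 2, 4.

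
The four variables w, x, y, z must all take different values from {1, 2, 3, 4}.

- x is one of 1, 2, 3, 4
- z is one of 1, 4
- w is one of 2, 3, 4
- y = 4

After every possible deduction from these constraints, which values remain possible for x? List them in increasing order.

2, 3

y has just one choice, so y = 4. So w, x, z can't be 4.
z has just one choice, so z = 1. Strike 1 from x.
No further eliminations apply; x can still be any of 2, 3.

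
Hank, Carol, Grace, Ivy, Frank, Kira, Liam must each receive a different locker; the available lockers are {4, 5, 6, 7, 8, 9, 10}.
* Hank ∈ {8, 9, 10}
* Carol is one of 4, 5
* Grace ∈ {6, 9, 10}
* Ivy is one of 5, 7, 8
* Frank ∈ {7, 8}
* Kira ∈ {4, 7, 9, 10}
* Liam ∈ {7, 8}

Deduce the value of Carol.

4

Among the 7 variables, 6 fits only Grace (and all 7 values in {4, 5, 6, 7, 8, 9, 10} must be used), so Grace = 6.
Frank and Liam share exactly the 2 values {7, 8}; by pigeonhole those values go to them, so strike 7, 8 from Hank, Ivy, Kira.
That leaves Ivy = 5. So Carol can't be 5.
So Carol = 4.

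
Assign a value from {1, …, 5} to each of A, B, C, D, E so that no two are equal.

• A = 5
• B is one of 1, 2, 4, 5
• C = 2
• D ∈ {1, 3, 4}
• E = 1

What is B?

A's domain is down to {5}, so A = 5. Remove 5 from B.
C has just one choice, so C = 2. So B can't be 2.
E has just one choice, so E = 1. So B, D can't be 1.
So B = 4.

4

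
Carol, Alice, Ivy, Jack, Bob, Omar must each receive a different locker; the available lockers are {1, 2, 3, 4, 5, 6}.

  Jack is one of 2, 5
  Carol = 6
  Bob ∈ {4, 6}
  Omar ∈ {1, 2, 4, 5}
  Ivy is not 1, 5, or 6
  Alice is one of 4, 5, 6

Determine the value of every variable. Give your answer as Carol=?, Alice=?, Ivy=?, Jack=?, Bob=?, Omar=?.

Carol's domain is down to {6}, so Carol = 6. Strike 6 from Alice, Bob.
That leaves Bob = 4. Strike 4 from Alice, Ivy, Omar.
Alice's domain is down to {5}, so Alice = 5. Remove 5 from Jack, Omar.
Jack's domain is down to {2}, so Jack = 2. Remove 2 from Ivy, Omar.
Omar has just one choice, so Omar = 1.
That leaves Ivy = 3.

Carol=6, Alice=5, Ivy=3, Jack=2, Bob=4, Omar=1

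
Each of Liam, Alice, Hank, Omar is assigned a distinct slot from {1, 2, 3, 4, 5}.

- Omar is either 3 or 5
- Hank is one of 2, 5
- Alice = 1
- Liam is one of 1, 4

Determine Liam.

4

Alice has just one choice, so Alice = 1. So Liam can't be 1.
So Liam = 4.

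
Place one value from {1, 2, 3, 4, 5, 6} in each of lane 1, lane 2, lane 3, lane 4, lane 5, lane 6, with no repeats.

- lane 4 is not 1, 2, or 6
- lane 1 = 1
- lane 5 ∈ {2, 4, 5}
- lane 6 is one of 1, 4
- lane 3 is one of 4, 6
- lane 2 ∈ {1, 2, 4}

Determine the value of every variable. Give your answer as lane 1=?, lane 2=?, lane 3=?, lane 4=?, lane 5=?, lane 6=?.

lane 1=1, lane 2=2, lane 3=6, lane 4=3, lane 5=5, lane 6=4

lane 1's domain is down to {1}, so lane 1 = 1. So lane 2, lane 6 can't be 1.
lane 6 must be 4 (only option left). Eliminate 4 elsewhere: lane 2, lane 3, lane 4, lane 5.
lane 2's domain is down to {2}, so lane 2 = 2. Eliminate 2 elsewhere: lane 5.
lane 3 must be 6 (only option left).
lane 5 must be 5 (only option left). Remove 5 from lane 4.
lane 4 must be 3 (only option left).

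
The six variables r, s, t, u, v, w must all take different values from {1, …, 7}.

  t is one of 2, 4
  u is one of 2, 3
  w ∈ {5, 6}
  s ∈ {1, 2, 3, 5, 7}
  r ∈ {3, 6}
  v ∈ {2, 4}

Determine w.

The 2 variables t and v are confined to {2, 4}, which locks those values in; drop them from s, u.
u's domain is down to {3}, so u = 3. Strike 3 from r, s.
That leaves r = 6. Strike 6 from w.
So w = 5.

5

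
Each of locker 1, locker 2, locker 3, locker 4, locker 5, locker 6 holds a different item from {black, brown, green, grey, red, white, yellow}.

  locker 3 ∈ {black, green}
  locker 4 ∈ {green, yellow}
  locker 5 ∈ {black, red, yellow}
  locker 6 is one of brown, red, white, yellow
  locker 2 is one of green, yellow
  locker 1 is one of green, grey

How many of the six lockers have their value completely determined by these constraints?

3

locker 2 and locker 4 between them cover only {green, yellow} — a naked pair. Remove those values from locker 1, locker 3, locker 5, locker 6.
That leaves locker 1 = grey.
locker 3 has just one choice, so locker 3 = black. Remove black from locker 5.
That leaves locker 5 = red. Eliminate red elsewhere: locker 6.
Determined: locker 1=grey, locker 3=black, locker 5=red. The other lockers each still have more than one consistent value. That makes 3.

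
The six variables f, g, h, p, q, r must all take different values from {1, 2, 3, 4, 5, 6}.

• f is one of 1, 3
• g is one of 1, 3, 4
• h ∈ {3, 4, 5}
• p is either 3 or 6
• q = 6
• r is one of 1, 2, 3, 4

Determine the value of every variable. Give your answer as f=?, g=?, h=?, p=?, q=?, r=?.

q's domain is down to {6}, so q = 6. Strike 6 from p.
p's domain is down to {3}, so p = 3. So f, g, h, r can't be 3.
f must be 1 (only option left). Strike 1 from g, r.
g has just one choice, so g = 4. Strike 4 from h, r.
h has just one choice, so h = 5.
That leaves r = 2.

f=1, g=4, h=5, p=3, q=6, r=2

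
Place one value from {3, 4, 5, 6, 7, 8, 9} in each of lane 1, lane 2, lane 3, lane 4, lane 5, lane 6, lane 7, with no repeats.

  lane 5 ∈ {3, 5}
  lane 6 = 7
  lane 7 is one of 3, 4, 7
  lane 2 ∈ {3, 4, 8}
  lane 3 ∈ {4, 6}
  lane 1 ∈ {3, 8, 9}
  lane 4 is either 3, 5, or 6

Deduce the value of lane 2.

lane 6 must be 7 (only option left). So lane 7 can't be 7.
The 6 still-open variables draw from only 6 values {3, 4, 5, 6, 8, 9}, so each is used; only lane 1 can be 9, hence lane 1 = 9.
Among the 5 still-open variables, 8 fits only lane 2 (and all 5 values in {3, 4, 5, 6, 8} must be used), so lane 2 = 8.

8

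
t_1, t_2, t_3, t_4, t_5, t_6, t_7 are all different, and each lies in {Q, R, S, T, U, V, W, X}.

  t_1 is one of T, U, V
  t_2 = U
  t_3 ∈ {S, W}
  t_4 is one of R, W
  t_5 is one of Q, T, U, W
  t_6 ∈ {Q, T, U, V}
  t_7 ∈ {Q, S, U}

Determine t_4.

t_2's domain is down to {U}, so t_2 = U. Eliminate U elsewhere: t_1, t_5, t_6, t_7.
The 6 still-open variables draw from only 6 values {Q, R, S, T, V, W}, so each is used; only t_4 can be R, hence t_4 = R.

R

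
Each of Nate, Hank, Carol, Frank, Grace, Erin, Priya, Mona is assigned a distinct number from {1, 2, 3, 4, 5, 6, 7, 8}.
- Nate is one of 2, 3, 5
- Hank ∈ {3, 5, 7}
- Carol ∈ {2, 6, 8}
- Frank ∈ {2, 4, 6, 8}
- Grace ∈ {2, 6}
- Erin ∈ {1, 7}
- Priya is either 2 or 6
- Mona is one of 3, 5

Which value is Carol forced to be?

8

Among the 8 variables, 1 fits only Erin (and all 8 values in {1, 2, 3, 4, 5, 6, 7, 8} must be used), so Erin = 1.
The 7 still-open variables together cover exactly {2, 3, 4, 5, 6, 7, 8} — 7 values for 7 variables — and 4 appears only in Frank's list, so Frank = 4.
Among the 6 still-open variables, 7 fits only Hank (and all 6 values in {2, 3, 5, 6, 7, 8} must be used), so Hank = 7.
The 5 still-open variables draw from only 5 values {2, 3, 5, 6, 8}, so each is used; only Carol can be 8, hence Carol = 8.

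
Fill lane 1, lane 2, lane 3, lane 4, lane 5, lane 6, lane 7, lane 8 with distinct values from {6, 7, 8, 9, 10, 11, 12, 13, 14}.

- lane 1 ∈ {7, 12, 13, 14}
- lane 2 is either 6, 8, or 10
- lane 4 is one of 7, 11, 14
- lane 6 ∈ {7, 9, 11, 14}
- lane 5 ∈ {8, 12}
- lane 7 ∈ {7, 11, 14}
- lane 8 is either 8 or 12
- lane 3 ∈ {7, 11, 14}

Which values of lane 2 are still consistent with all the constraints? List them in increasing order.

6, 10

lane 5 and lane 8 between them cover only {8, 12} — a naked pair. Remove those values from lane 1, lane 2.
The 3 variables lane 3, lane 4, lane 7 are confined to {7, 11, 14}, which locks those values in; drop them from lane 1, lane 6.
lane 1 must be 13 (only option left).
lane 6 must be 9 (only option left).
No further eliminations apply; lane 2 can still be any of 6, 10.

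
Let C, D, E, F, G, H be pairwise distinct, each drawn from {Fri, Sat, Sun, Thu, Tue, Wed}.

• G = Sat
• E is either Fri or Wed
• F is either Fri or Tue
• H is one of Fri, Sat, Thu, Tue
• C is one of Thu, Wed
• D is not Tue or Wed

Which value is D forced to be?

G must be Sat (only option left). Remove Sat from D, H.
The 5 still-open variables draw from only 5 values {Fri, Sun, Thu, Tue, Wed}, so each is used; only D can be Sun, hence D = Sun.

Sun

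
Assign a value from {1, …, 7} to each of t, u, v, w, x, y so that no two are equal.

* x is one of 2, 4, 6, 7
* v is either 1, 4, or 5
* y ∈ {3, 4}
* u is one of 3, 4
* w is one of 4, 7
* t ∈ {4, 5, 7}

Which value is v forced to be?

The 2 variables u and y are confined to {3, 4}, which locks those values in; drop them from t, v, w, x.
That leaves w = 7. Eliminate 7 elsewhere: t, x.
t has just one choice, so t = 5. Strike 5 from v.
So v = 1.

1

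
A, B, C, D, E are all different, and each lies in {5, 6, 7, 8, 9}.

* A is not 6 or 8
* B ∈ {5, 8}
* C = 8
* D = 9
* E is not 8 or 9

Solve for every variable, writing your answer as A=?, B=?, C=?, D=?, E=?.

C's domain is down to {8}, so C = 8. Remove 8 from B.
That leaves D = 9. Eliminate 9 elsewhere: A.
That leaves B = 5. Strike 5 from A, E.
A has just one choice, so A = 7. So E can't be 7.
E must be 6 (only option left).

A=7, B=5, C=8, D=9, E=6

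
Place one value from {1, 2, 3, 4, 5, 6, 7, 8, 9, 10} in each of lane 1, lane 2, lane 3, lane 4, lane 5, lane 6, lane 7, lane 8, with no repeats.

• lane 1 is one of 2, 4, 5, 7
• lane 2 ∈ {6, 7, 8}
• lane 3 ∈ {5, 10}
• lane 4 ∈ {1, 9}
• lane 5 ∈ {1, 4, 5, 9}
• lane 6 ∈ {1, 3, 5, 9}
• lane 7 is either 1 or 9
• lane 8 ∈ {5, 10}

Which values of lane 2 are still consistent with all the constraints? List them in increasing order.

lane 3 and lane 8 between them cover only {5, 10} — a naked pair. Remove those values from lane 1, lane 5, lane 6.
lane 4 and lane 7 between them cover only {1, 9} — a naked pair. Remove those values from lane 5, lane 6.
lane 5 has just one choice, so lane 5 = 4. Strike 4 from lane 1.
lane 6 has just one choice, so lane 6 = 3.
No further eliminations apply; lane 2 can still be any of 6, 7, 8.

6, 7, 8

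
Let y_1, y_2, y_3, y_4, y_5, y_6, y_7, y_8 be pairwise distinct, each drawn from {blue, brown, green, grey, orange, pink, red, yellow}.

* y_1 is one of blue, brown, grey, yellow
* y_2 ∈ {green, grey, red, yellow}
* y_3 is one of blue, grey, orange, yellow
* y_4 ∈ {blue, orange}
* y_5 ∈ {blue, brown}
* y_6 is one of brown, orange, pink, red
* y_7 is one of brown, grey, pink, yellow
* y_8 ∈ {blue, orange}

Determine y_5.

brown

The 8 variables draw from only 8 values {blue, brown, green, grey, orange, pink, red, yellow}, so each is used; only y_2 can be green, hence y_2 = green.
The 7 still-open variables together cover exactly {blue, brown, grey, orange, pink, red, yellow} — 7 values for 7 variables — and red appears only in y_6's list, so y_6 = red.
The 6 still-open variables draw from only 6 values {blue, brown, grey, orange, pink, yellow}, so each is used; only y_7 can be pink, hence y_7 = pink.
The 2 variables y_4 and y_8 are confined to {blue, orange}, which locks those values in; drop them from y_1, y_3, y_5.
So y_5 = brown.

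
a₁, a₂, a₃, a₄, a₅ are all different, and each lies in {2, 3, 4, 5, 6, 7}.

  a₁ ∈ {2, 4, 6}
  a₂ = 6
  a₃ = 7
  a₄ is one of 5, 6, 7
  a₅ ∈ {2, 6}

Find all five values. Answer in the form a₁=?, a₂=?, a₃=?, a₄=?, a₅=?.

a₁=4, a₂=6, a₃=7, a₄=5, a₅=2

a₂ has just one choice, so a₂ = 6. Remove 6 from a₁, a₄, a₅.
That leaves a₃ = 7. Remove 7 from a₄.
That leaves a₄ = 5.
a₅'s domain is down to {2}, so a₅ = 2. So a₁ can't be 2.
a₁ has just one choice, so a₁ = 4.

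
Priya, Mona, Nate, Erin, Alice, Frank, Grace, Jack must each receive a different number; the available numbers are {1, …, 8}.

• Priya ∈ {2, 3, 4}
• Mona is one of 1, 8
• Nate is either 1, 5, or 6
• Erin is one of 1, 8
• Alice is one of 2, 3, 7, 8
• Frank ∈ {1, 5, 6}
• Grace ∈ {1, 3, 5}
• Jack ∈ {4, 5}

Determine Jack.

The 8 variables together cover exactly {1, 2, 3, 4, 5, 6, 7, 8} — 8 values for 8 variables — and 7 appears only in Alice's list, so Alice = 7.
The 7 still-open variables draw from only 7 values {1, 2, 3, 4, 5, 6, 8}, so each is used; only Priya can be 2, hence Priya = 2.
The 6 still-open variables together cover exactly {1, 3, 4, 5, 6, 8} — 6 values for 6 variables — and 3 appears only in Grace's list, so Grace = 3.
The 5 still-open variables together cover exactly {1, 4, 5, 6, 8} — 5 values for 5 variables — and 4 appears only in Jack's list, so Jack = 4.

4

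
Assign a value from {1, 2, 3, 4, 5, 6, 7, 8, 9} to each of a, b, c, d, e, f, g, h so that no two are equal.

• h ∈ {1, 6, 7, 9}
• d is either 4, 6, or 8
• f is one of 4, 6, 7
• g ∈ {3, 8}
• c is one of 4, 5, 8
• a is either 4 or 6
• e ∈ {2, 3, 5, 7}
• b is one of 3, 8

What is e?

2

b and g share exactly the 2 values {3, 8}; by pigeonhole those values go to them, so strike 3, 8 from c, d, e.
a and d share exactly the 2 values {4, 6}; by pigeonhole those values go to them, so strike 4, 6 from c, f, h.
c must be 5 (only option left). Strike 5 from e.
f's domain is down to {7}, so f = 7. Eliminate 7 elsewhere: e, h.
So e = 2.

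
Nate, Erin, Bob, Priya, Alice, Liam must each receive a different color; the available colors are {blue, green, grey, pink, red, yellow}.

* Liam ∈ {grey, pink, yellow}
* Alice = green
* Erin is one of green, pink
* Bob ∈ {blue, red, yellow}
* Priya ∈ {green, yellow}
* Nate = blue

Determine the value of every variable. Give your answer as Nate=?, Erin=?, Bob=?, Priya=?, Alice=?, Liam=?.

Nate has just one choice, so Nate = blue. So Bob can't be blue.
Alice's domain is down to {green}, so Alice = green. Eliminate green elsewhere: Erin, Priya.
Erin has just one choice, so Erin = pink. Remove pink from Liam.
Priya must be yellow (only option left). Eliminate yellow elsewhere: Bob, Liam.
Liam has just one choice, so Liam = grey.
Bob's domain is down to {red}, so Bob = red.

Nate=blue, Erin=pink, Bob=red, Priya=yellow, Alice=green, Liam=grey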